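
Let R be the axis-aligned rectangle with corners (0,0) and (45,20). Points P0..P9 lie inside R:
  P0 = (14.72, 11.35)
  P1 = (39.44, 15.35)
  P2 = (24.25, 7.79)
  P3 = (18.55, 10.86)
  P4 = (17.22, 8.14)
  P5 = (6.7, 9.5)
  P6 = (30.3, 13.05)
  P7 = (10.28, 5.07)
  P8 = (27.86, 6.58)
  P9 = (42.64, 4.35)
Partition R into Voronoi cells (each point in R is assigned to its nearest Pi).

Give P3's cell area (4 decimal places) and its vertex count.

1. box [0,45]×[0,20]: [(0, 0) (45, 0) (45, 20) (0, 20)]
2. ⊥bis P3·P0 via (16.635,11.105): [(15.2143, 0) (45, 0) (45, 20) (17.773, 20)]  |A|=570.1274
3. ⊥bis P3·P1 via (28.995,13.105): [(15.2143, 0) (31.8117, 0) (27.513, 20) (17.773, 20)]  |A|=263.3749
4. ⊥bis P3·P2 via (21.4,9.325): [(15.2143, 0) (16.3776, 0) (27.1495, 20) (17.773, 20)]  |A|=105.3985
5. ⊥bis P3·P4 via (17.885,9.5): [(16.5153, 10.1697) (20.7419, 8.1031) (27.1495, 20) (17.773, 20)]  |A|=77.8494
6. ⊥bis P3·P5 via (12.625,10.18): [(16.5153, 10.1697) (20.7419, 8.1031) (27.1495, 20) (17.773, 20)]  |A|=77.8494
7. ⊥bis P3·P6 via (24.425,11.955): [(16.5153, 10.1697) (20.7419, 8.1031) (24.0115, 14.1737) (22.9255, 20) (17.773, 20)]  |A|=65.5443
8. ⊥bis P3·P7 via (14.415,7.965): [(16.5153, 10.1697) (20.7419, 8.1031) (24.0115, 14.1737) (22.9255, 20) (17.773, 20)]  |A|=65.5443
9. ⊥bis P3·P8 via (23.205,8.72): [(16.5153, 10.1697) (20.7419, 8.1031) (24.0115, 14.1737) (22.9255, 20) (17.773, 20)]  |A|=65.5443
10. ⊥bis P3·P9 via (30.595,7.605): [(16.5153, 10.1697) (20.7419, 8.1031) (24.0115, 14.1737) (22.9255, 20) (17.773, 20)]  |A|=65.5443
11. canonical 5-gon: [(16.5153, 10.1697) (20.7419, 8.1031) (24.0115, 14.1737) (22.9255, 20) (17.773, 20)]
12. shoelace: 65.5443

Area of P3's cell: 65.5443 (5 vertices)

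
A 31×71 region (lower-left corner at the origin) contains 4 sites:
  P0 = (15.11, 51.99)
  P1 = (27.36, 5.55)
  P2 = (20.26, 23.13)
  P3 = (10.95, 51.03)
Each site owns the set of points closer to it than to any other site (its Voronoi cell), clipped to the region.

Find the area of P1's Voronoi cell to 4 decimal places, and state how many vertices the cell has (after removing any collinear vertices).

Area of P1's cell: 340.4996 (4 vertices)

1. box [0,31]×[0,71]: [(0, 0) (31, 0) (31, 71) (0, 71)]
2. ⊥bis P1·P0 via (21.235,28.77): [(0, 23.1686) (0, 0) (31, 0) (31, 31.3458)]  |A|=844.9737
3. ⊥bis P1·P2 via (23.81,14.34): [(0, 4.7239) (0, 0) (31, 0) (31, 17.2438)]  |A|=340.4996
4. ⊥bis P1·P3 via (19.155,28.29): [(0, 4.7239) (0, 0) (31, 0) (31, 17.2438)]  |A|=340.4996
5. canonical 4-gon: [(0, 4.7239) (0, 0) (31, 0) (31, 17.2438)]
6. shoelace: 340.4996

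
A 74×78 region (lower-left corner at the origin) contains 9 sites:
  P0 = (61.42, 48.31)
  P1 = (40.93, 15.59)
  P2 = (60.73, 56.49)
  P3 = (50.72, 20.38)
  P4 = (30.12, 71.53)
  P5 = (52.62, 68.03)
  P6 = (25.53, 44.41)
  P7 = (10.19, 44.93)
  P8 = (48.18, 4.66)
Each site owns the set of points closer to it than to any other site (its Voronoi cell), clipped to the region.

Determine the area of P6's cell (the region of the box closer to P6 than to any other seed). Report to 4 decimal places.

1. box [0,74]×[0,78]: [(0, 0) (74, 0) (74, 78) (0, 78)]
2. ⊥bis P6·P0 via (43.475,46.36): [(0, 0) (48.5127, 0) (40.0368, 78) (0, 78)]  |A|=3453.4326
3. ⊥bis P6·P1 via (33.23,30): [(0, 12.2435) (44.593, 36.0718) (40.0368, 78) (0, 78)]  |A|=2305.4743
4. ⊥bis P6·P2 via (43.13,50.45): [(0, 12.2435) (44.593, 36.0718) (42.9845, 50.874) (33.6753, 78) (0, 78)]  |A|=2219.1935
5. ⊥bis P6·P3 via (38.125,32.395): [(0, 12.2435) (38.5543, 32.8451) (44.2902, 38.8578) (42.9845, 50.874) (33.6753, 78) (0, 78)]  |A|=2210.2932
6. ⊥bis P6·P4 via (27.825,57.97): [(0, 62.6793) (0, 12.2435) (38.5543, 32.8451) (44.2902, 38.8578) (42.9845, 50.874) (41.3339, 55.6836)]  |A|=1517.906
7. ⊥bis P6·P5 via (39.075,56.22): [(39.2326, 56.0393) (0, 62.6793) (0, 12.2435) (38.5543, 32.8451) (44.2902, 38.8578) (42.9845, 50.874) (42.4966, 52.2958)]  |A|=1514.5532
8. ⊥bis P6·P7 via (17.86,44.67): [(39.2326, 56.0393) (18.3651, 59.5711) (17.07, 21.3649) (38.5543, 32.8451) (44.2902, 38.8578) (42.9845, 50.874) (42.4966, 52.2958)]  |A|=731.2404
9. ⊥bis P6·P8 via (36.855,24.535): [(39.2326, 56.0393) (18.3651, 59.5711) (17.07, 21.3649) (38.5543, 32.8451) (44.2902, 38.8578) (42.9845, 50.874) (42.4966, 52.2958)]  |A|=731.2404
10. canonical 7-gon: [(39.2326, 56.0393) (18.3651, 59.5711) (17.07, 21.3649) (38.5543, 32.8451) (44.2902, 38.8578) (42.9845, 50.874) (42.4966, 52.2958)]
11. shoelace: 731.2404

Area of P6's cell: 731.2404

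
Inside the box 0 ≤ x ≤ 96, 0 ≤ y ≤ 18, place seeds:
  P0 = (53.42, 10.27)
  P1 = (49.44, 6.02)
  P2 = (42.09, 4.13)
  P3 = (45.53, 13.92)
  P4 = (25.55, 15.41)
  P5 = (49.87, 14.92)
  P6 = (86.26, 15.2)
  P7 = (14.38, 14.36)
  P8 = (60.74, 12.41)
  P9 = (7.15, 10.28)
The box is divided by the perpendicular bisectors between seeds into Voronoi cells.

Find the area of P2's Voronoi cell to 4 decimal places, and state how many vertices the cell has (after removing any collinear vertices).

1. box [0,96]×[0,18]: [(0, 0) (96, 0) (96, 18) (0, 18)]
2. ⊥bis P2·P0 via (47.755,7.2): [(0, 0) (51.6569, 0) (41.9022, 18) (0, 18)]  |A|=842.0317
3. ⊥bis P2·P1 via (45.765,5.075): [(0, 0) (47.07, 0) (42.9283, 16.1066) (41.9022, 18) (0, 18)]  |A|=805.0924
4. ⊥bis P2·P3 via (43.81,9.025): [(0, 0) (47.07, 0) (44.8426, 8.6622) (18.2678, 18) (0, 18)]  |A|=692.7381
5. ⊥bis P2·P4 via (33.82,9.77): [(27.157, 0) (47.07, 0) (44.8426, 8.6622) (35.3413, 12.0007)]  |A|=156.9177
6. ⊥bis P2·P5 via (45.98,9.525): [(27.157, 0) (47.07, 0) (44.8426, 8.6622) (35.3413, 12.0007)]  |A|=156.9177
7. ⊥bis P2·P6 via (64.175,9.665): [(27.157, 0) (47.07, 0) (44.8426, 8.6622) (35.3413, 12.0007)]  |A|=156.9177
8. ⊥bis P2·P7 via (28.235,9.245): [(27.157, 0) (47.07, 0) (44.8426, 8.6622) (35.3413, 12.0007)]  |A|=156.9177
9. ⊥bis P2·P8 via (51.415,8.27): [(27.157, 0) (47.07, 0) (44.8426, 8.6622) (35.3413, 12.0007)]  |A|=156.9177
10. ⊥bis P2·P9 via (24.62,7.205): [(27.157, 0) (47.07, 0) (44.8426, 8.6622) (35.3413, 12.0007)]  |A|=156.9177
11. canonical 4-gon: [(27.157, 0) (47.07, 0) (44.8426, 8.6622) (35.3413, 12.0007)]
12. shoelace: 156.9177

Area of P2's cell: 156.9177 (4 vertices)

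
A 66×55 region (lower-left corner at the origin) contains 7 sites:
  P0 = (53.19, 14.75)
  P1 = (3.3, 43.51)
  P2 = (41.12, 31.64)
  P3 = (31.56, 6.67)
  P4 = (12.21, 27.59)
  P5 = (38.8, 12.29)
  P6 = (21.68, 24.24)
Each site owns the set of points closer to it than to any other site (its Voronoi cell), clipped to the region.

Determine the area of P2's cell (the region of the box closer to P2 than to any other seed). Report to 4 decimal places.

Area of P2's cell: 1092.3424

1. box [0,66]×[0,55]: [(0, 0) (66, 0) (66, 55) (0, 55)]
2. ⊥bis P2·P0 via (47.155,23.195): [(0, 0) (14.6974, 0) (66, 36.6621) (66, 55) (0, 55)]  |A|=2689.5692
3. ⊥bis P2·P1 via (22.21,37.575): [(10.4169, 0) (14.6974, 0) (66, 36.6621) (66, 55) (27.6789, 55)]  |A|=1641.9342
4. ⊥bis P2·P3 via (36.34,19.155): [(18.5647, 25.9604) (39.701, 17.8682) (66, 36.6621) (66, 55) (27.6789, 55)]  |A|=1296.3711
5. ⊥bis P2·P4 via (26.665,29.615): [(24.5192, 44.9325) (27.6651, 22.4763) (39.701, 17.8682) (66, 36.6621) (66, 55) (27.6789, 55)]  |A|=1199.6719
6. ⊥bis P2·P5 via (39.96,21.965): [(24.5192, 44.9325) (27.5279, 23.4556) (44.6474, 21.403) (66, 36.6621) (66, 55) (27.6789, 55)]  |A|=1158.7613
7. ⊥bis P2·P6 via (31.4,27.94): [(24.7056, 45.5264) (33.3738, 22.7547) (44.6474, 21.403) (66, 36.6621) (66, 55) (27.6789, 55)]  |A|=1092.3424
8. canonical 6-gon: [(24.7056, 45.5264) (33.3738, 22.7547) (44.6474, 21.403) (66, 36.6621) (66, 55) (27.6789, 55)]
9. shoelace: 1092.3424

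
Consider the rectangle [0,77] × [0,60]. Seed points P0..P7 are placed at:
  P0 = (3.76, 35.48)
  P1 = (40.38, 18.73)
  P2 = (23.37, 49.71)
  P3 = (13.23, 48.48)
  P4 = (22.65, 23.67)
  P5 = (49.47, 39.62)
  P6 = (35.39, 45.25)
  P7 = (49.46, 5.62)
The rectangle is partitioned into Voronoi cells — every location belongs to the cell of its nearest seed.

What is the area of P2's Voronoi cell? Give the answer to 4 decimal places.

Area of P2's cell: 263.5698

1. box [0,77]×[0,60]: [(0, 0) (77, 0) (77, 60) (0, 60)]
2. ⊥bis P2·P0 via (13.565,42.595): [(44.4741, 0) (77, 0) (77, 60) (0.9351, 60)]  |A|=3257.7262
3. ⊥bis P2·P1 via (31.875,34.22): [(23.1276, 29.4171) (77, 58.9965) (77, 60) (0.9351, 60)]  |A|=1190.1738
4. ⊥bis P2·P3 via (18.3,49.095): [(20.1971, 33.4555) (23.1276, 29.4171) (77, 58.9965) (77, 60) (16.9772, 60)]  |A|=977.2582
5. ⊥bis P2·P4 via (23.01,36.69): [(19.794, 36.7789) (35.7329, 36.3382) (77, 58.9965) (77, 60) (16.9772, 60)]  |A|=915.2674
6. ⊥bis P2·P5 via (36.42,44.665): [(19.794, 36.7789) (33.2277, 36.4075) (42.3484, 60) (16.9772, 60)]  |A|=454.7348
7. ⊥bis P2·P6 via (29.38,47.48): [(19.794, 36.7789) (25.3524, 36.6252) (34.0255, 60) (16.9772, 60)]  |A|=263.5698
8. ⊥bis P2·P7 via (36.415,27.665): [(19.794, 36.7789) (25.3524, 36.6252) (34.0255, 60) (16.9772, 60)]  |A|=263.5698
9. canonical 4-gon: [(19.794, 36.7789) (25.3524, 36.6252) (34.0255, 60) (16.9772, 60)]
10. shoelace: 263.5698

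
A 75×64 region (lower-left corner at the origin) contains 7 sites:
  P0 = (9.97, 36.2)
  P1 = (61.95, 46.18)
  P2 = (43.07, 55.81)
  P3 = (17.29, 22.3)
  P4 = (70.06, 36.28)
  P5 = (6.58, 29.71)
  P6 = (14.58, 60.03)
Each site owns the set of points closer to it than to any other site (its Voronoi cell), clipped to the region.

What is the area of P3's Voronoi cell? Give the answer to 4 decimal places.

1. box [0,75]×[0,64]: [(0, 0) (75, 0) (75, 64) (0, 64)]
2. ⊥bis P3·P0 via (13.63,29.25): [(0, 22.0722) (0, 0) (75, 0) (75, 61.5686)]  |A|=3136.5291
3. ⊥bis P3·P1 via (39.62,34.24): [(35.9915, 41.026) (0, 22.0722) (0, 0) (57.9284, 0)]  |A|=1585.4893
4. ⊥bis P3·P2 via (30.18,39.055): [(41.8432, 30.0823) (31.0207, 38.4083) (0, 22.0722) (0, 0) (57.9284, 0)]  |A|=1550.6306
5. ⊥bis P3·P4 via (43.675,29.29): [(45.0578, 24.0703) (41.8432, 30.0823) (31.0207, 38.4083) (0, 22.0722) (0, 0) (51.4346, 0)]  |A|=1472.4774
6. ⊥bis P3·P5 via (11.935,26.005): [(45.0578, 24.0703) (41.8432, 30.0823) (31.0207, 38.4083) (14.4955, 29.7058) (0, 8.7548) (0, 0) (51.4346, 0)]  |A|=1375.9566
7. ⊥bis P3·P6 via (15.935,41.165): [(45.0578, 24.0703) (41.8432, 30.0823) (31.0207, 38.4083) (14.4955, 29.7058) (0, 8.7548) (0, 0) (51.4346, 0)]  |A|=1375.9566
8. canonical 7-gon: [(45.0578, 24.0703) (41.8432, 30.0823) (31.0207, 38.4083) (14.4955, 29.7058) (0, 8.7548) (0, 0) (51.4346, 0)]
9. shoelace: 1375.9566

Area of P3's cell: 1375.9566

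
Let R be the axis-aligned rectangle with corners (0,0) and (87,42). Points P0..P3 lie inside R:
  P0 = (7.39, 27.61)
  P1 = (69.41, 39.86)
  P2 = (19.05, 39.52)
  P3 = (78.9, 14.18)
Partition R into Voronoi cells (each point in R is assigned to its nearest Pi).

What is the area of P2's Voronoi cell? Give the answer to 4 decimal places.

1. box [0,87]×[0,42]: [(0, 0) (87, 0) (87, 42) (0, 42)]
2. ⊥bis P2·P0 via (13.22,33.565): [(47.5047, 0) (87, 0) (87, 42) (4.6041, 42)]  |A|=2559.715
3. ⊥bis P2·P1 via (44.23,39.69): [(44.478, 2.9632) (44.2144, 42) (4.6041, 42)]  |A|=773.1294
4. ⊥bis P2·P3 via (48.975,26.85): [(40.5073, 6.8504) (44.3898, 16.0203) (44.2144, 42) (4.6041, 42)]  |A|=747.3783
5. canonical 4-gon: [(40.5073, 6.8504) (44.3898, 16.0203) (44.2144, 42) (4.6041, 42)]
6. shoelace: 747.3783

Area of P2's cell: 747.3783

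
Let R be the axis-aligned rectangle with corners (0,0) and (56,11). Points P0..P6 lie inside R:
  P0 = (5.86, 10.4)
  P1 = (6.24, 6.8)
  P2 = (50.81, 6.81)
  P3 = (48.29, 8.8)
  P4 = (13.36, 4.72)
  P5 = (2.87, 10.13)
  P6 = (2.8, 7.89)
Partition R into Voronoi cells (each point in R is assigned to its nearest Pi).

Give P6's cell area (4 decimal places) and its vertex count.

Area of P6's cell: 32.5396 (5 vertices)

1. box [0,56]×[0,11]: [(0, 0) (56, 0) (56, 11) (0, 11)]
2. ⊥bis P6·P0 via (4.33,9.145): [(0, 0) (11.8313, 0) (2.8084, 11) (0, 11)]  |A|=80.5184
3. ⊥bis P6·P1 via (4.52,7.345): [(0, 0) (2.1927, 0) (4.8785, 8.4763) (2.8084, 11) (0, 11)]  |A|=39.6682
4. ⊥bis P6·P2 via (26.805,7.35): [(0, 0) (2.1927, 0) (4.8785, 8.4763) (2.8084, 11) (0, 11)]  |A|=39.6682
5. ⊥bis P6·P3 via (25.545,8.345): [(0, 0) (2.1927, 0) (4.8785, 8.4763) (2.8084, 11) (0, 11)]  |A|=39.6682
6. ⊥bis P6·P4 via (8.08,6.305): [(0, 0) (2.1927, 0) (4.8785, 8.4763) (2.8084, 11) (0, 11)]  |A|=39.6682
7. ⊥bis P6·P5 via (2.835,9.01): [(0, 9.0986) (0, 0) (2.1927, 0) (4.8785, 8.4763) (4.483, 8.9585)]  |A|=32.5396
8. canonical 5-gon: [(0, 9.0986) (0, 0) (2.1927, 0) (4.8785, 8.4763) (4.483, 8.9585)]
9. shoelace: 32.5396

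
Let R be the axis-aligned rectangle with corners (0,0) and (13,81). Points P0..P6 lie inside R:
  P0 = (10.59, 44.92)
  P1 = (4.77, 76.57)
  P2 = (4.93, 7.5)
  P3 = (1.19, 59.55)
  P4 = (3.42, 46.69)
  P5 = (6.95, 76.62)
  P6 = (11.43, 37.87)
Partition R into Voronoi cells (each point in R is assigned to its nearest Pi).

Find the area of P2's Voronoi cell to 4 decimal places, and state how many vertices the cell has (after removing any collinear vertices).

Area of P2's cell: 299.5793 (4 vertices)

1. box [0,13]×[0,81]: [(0, 0) (13, 0) (13, 81) (0, 81)]
2. ⊥bis P2·P0 via (7.76,26.21): [(0, 27.3837) (0, 0) (13, 0) (13, 25.4174)]  |A|=343.2076
3. ⊥bis P2·P1 via (4.85,42.035): [(0, 27.3837) (0, 0) (13, 0) (13, 25.4174)]  |A|=343.2076
4. ⊥bis P2·P3 via (3.06,33.525): [(0, 27.3837) (0, 0) (13, 0) (13, 25.4174)]  |A|=343.2076
5. ⊥bis P2·P4 via (4.175,27.095): [(2.369, 27.0254) (0, 26.9341) (0, 0) (13, 0) (13, 25.4174)]  |A|=342.675
6. ⊥bis P2·P5 via (5.94,42.06): [(2.369, 27.0254) (0, 26.9341) (0, 0) (13, 0) (13, 25.4174)]  |A|=342.675
7. ⊥bis P2·P6 via (8.18,22.685): [(0, 24.4357) (0, 0) (13, 0) (13, 21.6534)]  |A|=299.5793
8. canonical 4-gon: [(0, 24.4357) (0, 0) (13, 0) (13, 21.6534)]
9. shoelace: 299.5793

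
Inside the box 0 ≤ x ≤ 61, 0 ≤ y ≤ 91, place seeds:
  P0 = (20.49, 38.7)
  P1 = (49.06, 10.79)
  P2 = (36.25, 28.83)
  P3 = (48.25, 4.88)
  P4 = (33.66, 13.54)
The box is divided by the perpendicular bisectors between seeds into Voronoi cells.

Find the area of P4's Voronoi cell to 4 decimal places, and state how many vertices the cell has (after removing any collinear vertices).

1. box [0,61]×[0,91]: [(0, 0) (61, 0) (61, 91) (0, 91)]
2. ⊥bis P4·P0 via (27.075,26.12): [(0, 11.9476) (0, 0) (61, 0) (61, 43.878)]  |A|=1702.6818
3. ⊥bis P4·P1 via (41.36,12.165): [(45.5819, 35.8074) (0, 11.9476) (0, 0) (39.1877, 0)]  |A|=973.9015
4. ⊥bis P4·P2 via (34.955,21.185): [(42.7354, 19.8671) (21.8787, 23.4) (0, 11.9476) (0, 0) (39.1877, 0)]  |A|=802.6422
5. ⊥bis P4·P3 via (40.955,9.21): [(40.7795, 8.9144) (42.7354, 19.8671) (21.8787, 23.4) (0, 11.9476) (0, 0) (35.4883, 0)]  |A|=786.1536
6. canonical 6-gon: [(40.7795, 8.9144) (42.7354, 19.8671) (21.8787, 23.4) (0, 11.9476) (0, 0) (35.4883, 0)]
7. shoelace: 786.1536

Area of P4's cell: 786.1536 (6 vertices)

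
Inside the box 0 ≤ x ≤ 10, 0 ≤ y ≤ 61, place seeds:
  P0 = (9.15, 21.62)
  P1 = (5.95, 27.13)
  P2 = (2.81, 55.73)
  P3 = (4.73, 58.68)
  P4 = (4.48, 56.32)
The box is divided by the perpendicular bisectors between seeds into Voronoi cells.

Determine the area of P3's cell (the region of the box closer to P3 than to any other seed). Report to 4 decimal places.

Area of P3's cell: 32.8567

1. box [0,10]×[0,61]: [(0, 0) (10, 0) (10, 61) (0, 61)]
2. ⊥bis P3·P0 via (6.94,40.15): [(0, 39.3223) (10, 40.515) (10, 61) (0, 61)]  |A|=210.8138
3. ⊥bis P3·P1 via (5.34,42.905): [(0, 42.6985) (10, 43.0852) (10, 61) (0, 61)]  |A|=181.0815
4. ⊥bis P3·P2 via (3.77,57.205): [(0, 59.6587) (10, 53.1502) (10, 61) (0, 61)]  |A|=45.9554
5. ⊥bis P3·P4 via (4.605,57.5): [(0, 59.6587) (3.0663, 57.663) (10, 56.9285) (10, 61) (0, 61)]  |A|=32.8567
6. canonical 5-gon: [(0, 59.6587) (3.0663, 57.663) (10, 56.9285) (10, 61) (0, 61)]
7. shoelace: 32.8567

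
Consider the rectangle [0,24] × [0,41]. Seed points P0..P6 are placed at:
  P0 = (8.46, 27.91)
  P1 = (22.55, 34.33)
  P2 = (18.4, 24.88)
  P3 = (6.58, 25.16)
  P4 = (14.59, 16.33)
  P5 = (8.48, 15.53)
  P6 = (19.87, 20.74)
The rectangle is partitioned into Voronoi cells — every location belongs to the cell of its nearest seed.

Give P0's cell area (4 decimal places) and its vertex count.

1. box [0,24]×[0,41]: [(0, 0) (24, 0) (24, 41) (0, 41)]
2. ⊥bis P0·P1 via (15.505,31.12): [(0, 0) (24, 0) (24, 12.476) (11.0033, 41) (0, 41)]  |A|=798.6403
3. ⊥bis P0·P2 via (13.43,26.395): [(0, 0) (5.384, 0) (15.1247, 31.9546) (11.0033, 41) (0, 41)]  |A|=445.8437
4. ⊥bis P0·P3 via (7.52,26.535): [(0, 31.6759) (12.4461, 23.1673) (15.1247, 31.9546) (11.0033, 41) (0, 41)]  |A|=186.3556
5. ⊥bis P0·P4 via (11.525,22.12): [(0, 31.6759) (12.4461, 23.1673) (15.1247, 31.9546) (11.0033, 41) (0, 41)]  |A|=186.3556
6. ⊥bis P0·P5 via (8.47,21.72): [(0, 31.6759) (12.4461, 23.1673) (15.1247, 31.9546) (11.0033, 41) (0, 41)]  |A|=186.3556
7. ⊥bis P0·P6 via (14.165,24.325): [(0, 31.6759) (12.4461, 23.1673) (15.1247, 31.9546) (11.0033, 41) (0, 41)]  |A|=186.3556
8. canonical 5-gon: [(0, 31.6759) (12.4461, 23.1673) (15.1247, 31.9546) (11.0033, 41) (0, 41)]
9. shoelace: 186.3556

Area of P0's cell: 186.3556 (5 vertices)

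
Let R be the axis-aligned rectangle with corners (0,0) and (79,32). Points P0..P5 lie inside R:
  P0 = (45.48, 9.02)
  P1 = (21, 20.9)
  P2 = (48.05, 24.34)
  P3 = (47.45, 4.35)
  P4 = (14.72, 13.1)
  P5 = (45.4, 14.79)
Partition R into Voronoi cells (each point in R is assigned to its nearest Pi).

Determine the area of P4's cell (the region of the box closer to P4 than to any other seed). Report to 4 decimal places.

1. box [0,79]×[0,32]: [(0, 0) (79, 0) (79, 32) (0, 32)]
2. ⊥bis P4·P0 via (30.1,11.06): [(0, 0) (28.633, 0) (32.8775, 32) (0, 32)]  |A|=984.1677
3. ⊥bis P4·P1 via (17.86,17): [(0, 31.3796) (0, 0) (28.633, 0) (29.6308, 7.523)]  |A|=572.6044
4. ⊥bis P4·P2 via (31.385,18.72): [(0, 31.3796) (0, 0) (28.633, 0) (29.6308, 7.523)]  |A|=572.6044
5. ⊥bis P4·P3 via (31.085,8.725): [(0, 31.3796) (0, 0) (28.633, 0) (29.6308, 7.523)]  |A|=572.6044
6. ⊥bis P4·P5 via (30.06,13.945): [(0, 31.3796) (0, 0) (28.633, 0) (29.6308, 7.523)]  |A|=572.6044
7. canonical 4-gon: [(0, 31.3796) (0, 0) (28.633, 0) (29.6308, 7.523)]
8. shoelace: 572.6044

Area of P4's cell: 572.6044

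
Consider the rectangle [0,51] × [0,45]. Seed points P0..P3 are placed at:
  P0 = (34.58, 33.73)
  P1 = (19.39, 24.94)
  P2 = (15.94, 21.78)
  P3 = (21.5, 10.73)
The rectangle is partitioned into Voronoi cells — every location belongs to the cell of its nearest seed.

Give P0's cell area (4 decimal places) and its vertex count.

Area of P0's cell: 749.1541 (4 vertices)

1. box [0,51]×[0,45]: [(0, 0) (51, 0) (51, 45) (0, 45)]
2. ⊥bis P0·P1 via (26.985,29.335): [(43.9603, 0) (51, 0) (51, 45) (17.9201, 45)]  |A|=902.6905
3. ⊥bis P0·P2 via (25.26,27.755): [(43.9603, 0) (51, 0) (51, 45) (17.9201, 45)]  |A|=902.6905
4. ⊥bis P0·P3 via (28.04,22.23): [(32.5957, 19.6392) (51, 9.1727) (51, 45) (17.9201, 45)]  |A|=749.1541
5. canonical 4-gon: [(32.5957, 19.6392) (51, 9.1727) (51, 45) (17.9201, 45)]
6. shoelace: 749.1541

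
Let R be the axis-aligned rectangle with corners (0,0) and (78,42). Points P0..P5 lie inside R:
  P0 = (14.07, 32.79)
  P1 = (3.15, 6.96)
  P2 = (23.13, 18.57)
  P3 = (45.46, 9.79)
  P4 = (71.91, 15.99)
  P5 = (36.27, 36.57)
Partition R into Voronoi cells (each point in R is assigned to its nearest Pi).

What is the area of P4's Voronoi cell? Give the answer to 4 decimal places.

Area of P4's cell: 812.3491

1. box [0,78]×[0,42]: [(0, 0) (78, 0) (78, 42) (0, 42)]
2. ⊥bis P4·P0 via (42.99,24.39): [(35.9058, 0) (78, 0) (78, 42) (48.1049, 42)]  |A|=1511.7752
3. ⊥bis P4·P1 via (37.53,11.475): [(38.062, 7.4237) (39.037, 0) (78, 0) (78, 42) (48.1049, 42)]  |A|=1500.1526
4. ⊥bis P4·P2 via (47.52,17.28): [(46.6061, 0) (78, 0) (78, 42) (48.8275, 42)]  |A|=1271.8964
5. ⊥bis P4·P3 via (58.685,12.89): [(61.7065, 0) (78, 0) (78, 42) (51.8615, 42)]  |A|=891.0729
6. ⊥bis P4·P5 via (54.09,26.28): [(55.1258, 28.0738) (61.7065, 0) (78, 0) (78, 42) (63.1674, 42)]  |A|=812.3491
7. canonical 5-gon: [(55.1258, 28.0738) (61.7065, 0) (78, 0) (78, 42) (63.1674, 42)]
8. shoelace: 812.3491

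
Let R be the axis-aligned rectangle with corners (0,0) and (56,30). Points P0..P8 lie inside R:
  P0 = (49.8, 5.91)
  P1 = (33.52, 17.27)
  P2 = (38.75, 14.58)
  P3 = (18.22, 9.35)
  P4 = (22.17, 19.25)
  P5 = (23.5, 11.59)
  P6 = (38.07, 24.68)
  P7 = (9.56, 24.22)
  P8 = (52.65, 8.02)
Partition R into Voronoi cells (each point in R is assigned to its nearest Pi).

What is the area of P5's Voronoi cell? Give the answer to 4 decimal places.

1. box [0,56]×[0,30]: [(0, 0) (56, 0) (56, 30) (0, 30)]
2. ⊥bis P5·P0 via (36.65,8.75): [(0, 0) (34.7603, 0) (41.2394, 30) (0, 30)]  |A|=1139.9943
3. ⊥bis P5·P1 via (28.51,14.43): [(0, 0) (34.7603, 0) (35.2926, 2.4649) (19.6839, 30) (0, 30)]  |A|=843.2284
4. ⊥bis P5·P2 via (31.125,13.085): [(0, 0) (33.6905, 0) (32.1046, 8.0889) (19.6839, 30) (0, 30)]  |A|=833.4758
5. ⊥bis P5·P3 via (20.86,10.47): [(25.3018, 0) (33.6905, 0) (32.1046, 8.0889) (19.6839, 30) (12.5745, 30)]  |A|=265.3304
6. ⊥bis P5·P4 via (22.835,15.42): [(19.0396, 14.761) (25.3018, 0) (33.6905, 0) (32.1046, 8.0889) (27.4906, 16.2283)]  |A|=147.241
7. ⊥bis P5·P6 via (30.785,18.135): [(19.0396, 14.761) (25.3018, 0) (33.6905, 0) (32.1046, 8.0889) (27.4906, 16.2283)]  |A|=147.241
8. ⊥bis P5·P7 via (16.53,17.905): [(19.0396, 14.761) (25.3018, 0) (33.6905, 0) (32.1046, 8.0889) (27.4906, 16.2283)]  |A|=147.241
9. ⊥bis P5·P8 via (38.075,9.805): [(19.0396, 14.761) (25.3018, 0) (33.6905, 0) (32.1046, 8.0889) (27.4906, 16.2283)]  |A|=147.241
10. canonical 5-gon: [(19.0396, 14.761) (25.3018, 0) (33.6905, 0) (32.1046, 8.0889) (27.4906, 16.2283)]
11. shoelace: 147.241

Area of P5's cell: 147.2410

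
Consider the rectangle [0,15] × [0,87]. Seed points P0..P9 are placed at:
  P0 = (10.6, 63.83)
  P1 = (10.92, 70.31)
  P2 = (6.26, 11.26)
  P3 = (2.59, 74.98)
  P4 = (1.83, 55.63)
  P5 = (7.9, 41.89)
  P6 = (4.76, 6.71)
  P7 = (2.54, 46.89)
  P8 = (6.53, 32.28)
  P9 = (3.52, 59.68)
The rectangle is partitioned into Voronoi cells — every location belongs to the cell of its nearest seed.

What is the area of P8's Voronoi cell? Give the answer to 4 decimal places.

Area of P8's cell: 229.3285

1. box [0,15]×[0,87]: [(0, 0) (15, 0) (15, 87) (0, 87)]
2. ⊥bis P8·P0 via (8.565,48.055): [(0, 49.1599) (0, 0) (15, 0) (15, 47.2249)]  |A|=722.8858
3. ⊥bis P8·P1 via (8.725,51.295): [(0, 49.1599) (0, 0) (15, 0) (15, 47.2249)]  |A|=722.8858
4. ⊥bis P8·P2 via (6.395,21.77): [(0, 49.1599) (0, 21.8521) (15, 21.6595) (15, 47.2249)]  |A|=396.5487
5. ⊥bis P8·P3 via (4.56,53.63): [(0, 49.1599) (0, 21.8521) (15, 21.6595) (15, 47.2249)]  |A|=396.5487
6. ⊥bis P8·P4 via (4.18,43.955): [(0, 43.1136) (0, 21.8521) (15, 21.6595) (15, 46.1329)]  |A|=343.0119
7. ⊥bis P8·P5 via (7.215,37.085): [(0, 38.1136) (0, 21.8521) (15, 21.6595) (15, 35.9752)]  |A|=229.3285
8. ⊥bis P8·P6 via (5.645,19.495): [(0, 38.1136) (0, 21.8521) (15, 21.6595) (15, 35.9752)]  |A|=229.3285
9. ⊥bis P8·P7 via (4.535,39.585): [(0, 38.1136) (0, 21.8521) (15, 21.6595) (15, 35.9752)]  |A|=229.3285
10. ⊥bis P8·P9 via (5.025,45.98): [(0, 38.1136) (0, 21.8521) (15, 21.6595) (15, 35.9752)]  |A|=229.3285
11. canonical 4-gon: [(0, 38.1136) (0, 21.8521) (15, 21.6595) (15, 35.9752)]
12. shoelace: 229.3285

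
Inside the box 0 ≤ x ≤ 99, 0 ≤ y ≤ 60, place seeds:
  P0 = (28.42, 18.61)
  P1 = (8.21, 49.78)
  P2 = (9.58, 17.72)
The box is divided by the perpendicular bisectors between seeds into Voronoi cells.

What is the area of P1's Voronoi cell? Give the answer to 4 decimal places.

Area of P1's cell: 994.0710

1. box [0,99]×[0,60]: [(0, 0) (99, 0) (99, 60) (0, 60)]
2. ⊥bis P1·P0 via (18.315,34.195): [(0, 22.3199) (58.1142, 60) (0, 60)]  |A|=1094.8738
3. ⊥bis P1·P2 via (8.895,33.75): [(0, 33.3699) (18.2449, 34.1495) (58.1142, 60) (0, 60)]  |A|=994.071
4. canonical 4-gon: [(0, 33.3699) (18.2449, 34.1495) (58.1142, 60) (0, 60)]
5. shoelace: 994.071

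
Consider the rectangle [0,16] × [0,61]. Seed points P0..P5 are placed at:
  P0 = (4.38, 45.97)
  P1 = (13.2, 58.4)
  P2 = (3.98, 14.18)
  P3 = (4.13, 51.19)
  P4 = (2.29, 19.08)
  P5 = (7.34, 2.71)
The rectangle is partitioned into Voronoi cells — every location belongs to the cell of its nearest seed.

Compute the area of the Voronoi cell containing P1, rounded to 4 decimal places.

1. box [0,16]×[0,61]: [(0, 0) (16, 0) (16, 61) (0, 61)]
2. ⊥bis P1·P0 via (8.79,52.185): [(0, 58.4222) (16, 47.069) (16, 61) (0, 61)]  |A|=132.071
3. ⊥bis P1·P2 via (8.59,36.29): [(0, 58.4222) (16, 47.069) (16, 61) (0, 61)]  |A|=132.071
4. ⊥bis P1·P3 via (8.665,54.795): [(13.2626, 49.0114) (16, 47.069) (16, 61) (3.7325, 61)]  |A|=92.603
5. ⊥bis P1·P4 via (7.745,38.74): [(13.2626, 49.0114) (16, 47.069) (16, 61) (3.7325, 61)]  |A|=92.603
6. ⊥bis P1·P5 via (10.27,30.555): [(13.2626, 49.0114) (16, 47.069) (16, 61) (3.7325, 61)]  |A|=92.603
7. canonical 4-gon: [(13.2626, 49.0114) (16, 47.069) (16, 61) (3.7325, 61)]
8. shoelace: 92.603

Area of P1's cell: 92.6030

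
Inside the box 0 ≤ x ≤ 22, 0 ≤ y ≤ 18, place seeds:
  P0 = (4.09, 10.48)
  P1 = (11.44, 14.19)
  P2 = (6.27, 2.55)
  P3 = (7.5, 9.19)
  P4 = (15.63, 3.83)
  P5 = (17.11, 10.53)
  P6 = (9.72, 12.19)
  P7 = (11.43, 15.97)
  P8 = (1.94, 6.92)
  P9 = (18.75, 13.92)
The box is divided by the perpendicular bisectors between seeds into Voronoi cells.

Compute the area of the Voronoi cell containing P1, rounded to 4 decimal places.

Area of P1's cell: 15.5251

1. box [0,22]×[0,18]: [(0, 0) (22, 0) (22, 18) (0, 18)]
2. ⊥bis P1·P0 via (7.765,12.335): [(13.9912, 0) (22, 0) (22, 18) (4.9055, 18)]  |A|=225.9291
3. ⊥bis P1·P2 via (8.855,8.37): [(10.0298, 7.8482) (22, 2.5315) (22, 18) (4.9055, 18)]  |A|=179.3503
4. ⊥bis P1·P3 via (9.47,11.69): [(7.1795, 13.4949) (19.92, 3.4554) (22, 2.5315) (22, 18) (4.9055, 18)]  |A|=157.687
5. ⊥bis P1·P4 via (13.535,9.01): [(7.1795, 13.4949) (13.0962, 8.8325) (22, 12.4336) (22, 18) (4.9055, 18)]  |A|=111.1641
6. ⊥bis P1·P5 via (14.275,12.36): [(7.1795, 13.4949) (12.3683, 9.4062) (17.9156, 18) (4.9055, 18)]  |A|=62.9425
7. ⊥bis P1·P6 via (10.58,13.19): [(13.3005, 10.8504) (17.9156, 18) (4.987, 18)]  |A|=46.2177
8. ⊥bis P1·P7 via (11.435,15.08): [(8.4021, 15.063) (13.3005, 10.8504) (16.0475, 15.1059)]  |A|=16.2086
9. ⊥bis P1·P8 via (6.69,10.555): [(8.4021, 15.063) (13.3005, 10.8504) (16.0475, 15.1059)]  |A|=16.2086
10. ⊥bis P1·P9 via (15.095,14.055): [(15.1336, 15.1008) (8.4021, 15.063) (13.3005, 10.8504) (15.0784, 13.6046)]  |A|=15.5251
11. canonical 4-gon: [(15.1336, 15.1008) (8.4021, 15.063) (13.3005, 10.8504) (15.0784, 13.6046)]
12. shoelace: 15.5251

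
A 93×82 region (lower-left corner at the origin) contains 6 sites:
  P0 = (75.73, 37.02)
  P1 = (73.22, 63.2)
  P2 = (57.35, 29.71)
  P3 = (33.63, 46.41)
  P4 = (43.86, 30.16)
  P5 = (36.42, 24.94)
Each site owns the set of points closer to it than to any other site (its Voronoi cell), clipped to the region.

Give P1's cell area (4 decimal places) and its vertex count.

Area of P1's cell: 1407.7593 (5 vertices)

1. box [0,93]×[0,82]: [(0, 0) (93, 0) (93, 82) (0, 82)]
2. ⊥bis P1·P0 via (74.475,50.11): [(0, 42.9697) (93, 51.8861) (93, 82) (0, 82)]  |A|=3215.2048
3. ⊥bis P1·P2 via (65.285,46.455): [(0, 77.3918) (60.4163, 48.7621) (93, 51.8861) (93, 82) (0, 82)]  |A|=2175.3777
4. ⊥bis P1·P3 via (53.425,54.805): [(54.8739, 51.3885) (60.4163, 48.7621) (93, 51.8861) (93, 82) (41.8917, 82)]  |A|=1407.7593
5. ⊥bis P1·P4 via (58.54,46.68): [(54.8739, 51.3885) (60.4163, 48.7621) (93, 51.8861) (93, 82) (41.8917, 82)]  |A|=1407.7593
6. ⊥bis P1·P5 via (54.82,44.07): [(54.8739, 51.3885) (60.4163, 48.7621) (93, 51.8861) (93, 82) (41.8917, 82)]  |A|=1407.7593
7. canonical 5-gon: [(54.8739, 51.3885) (60.4163, 48.7621) (93, 51.8861) (93, 82) (41.8917, 82)]
8. shoelace: 1407.7593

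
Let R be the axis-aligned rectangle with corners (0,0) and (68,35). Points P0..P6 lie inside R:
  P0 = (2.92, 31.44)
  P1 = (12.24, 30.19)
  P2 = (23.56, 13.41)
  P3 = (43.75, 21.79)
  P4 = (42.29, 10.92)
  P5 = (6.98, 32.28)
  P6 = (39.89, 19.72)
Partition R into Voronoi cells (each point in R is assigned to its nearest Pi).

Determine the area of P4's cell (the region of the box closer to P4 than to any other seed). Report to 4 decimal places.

1. box [0,68]×[0,35]: [(0, 0) (68, 0) (68, 35) (0, 35)]
2. ⊥bis P4·P0 via (22.605,21.18): [(11.5658, 0) (68, 0) (68, 35) (29.8081, 35)]  |A|=1655.9567
3. ⊥bis P4·P1 via (27.265,20.555): [(14.0838, 0) (68, 0) (68, 35) (36.5281, 35)]  |A|=1494.2922
4. ⊥bis P4·P2 via (32.925,12.165): [(35.8123, 33.8839) (31.3078, 0) (68, 0) (68, 35) (36.5281, 35)]  |A|=1202.4848
5. ⊥bis P4·P3 via (43.02,16.355): [(33.6493, 17.6136) (31.3078, 0) (68, 0) (68, 12.9998)]  |A|=546.4176
6. ⊥bis P4·P5 via (24.635,21.6): [(33.6493, 17.6136) (31.3078, 0) (68, 0) (68, 12.9998)]  |A|=546.4176
7. ⊥bis P4·P6 via (41.09,15.32): [(44.2696, 16.1872) (33.053, 13.1281) (31.3078, 0) (68, 0) (68, 12.9998)]  |A|=522.1737
8. canonical 5-gon: [(44.2696, 16.1872) (33.053, 13.1281) (31.3078, 0) (68, 0) (68, 12.9998)]
9. shoelace: 522.1737

Area of P4's cell: 522.1737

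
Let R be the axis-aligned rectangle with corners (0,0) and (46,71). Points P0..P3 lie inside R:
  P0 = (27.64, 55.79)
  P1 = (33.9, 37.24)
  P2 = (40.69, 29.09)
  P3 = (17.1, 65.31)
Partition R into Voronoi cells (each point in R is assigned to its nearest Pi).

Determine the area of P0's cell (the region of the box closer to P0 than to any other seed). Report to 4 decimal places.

1. box [0,46]×[0,71]: [(0, 0) (46, 0) (46, 71) (0, 71)]
2. ⊥bis P0·P1 via (30.77,46.515): [(0, 36.1312) (46, 51.6546) (46, 71) (0, 71)]  |A|=1246.9272
3. ⊥bis P0·P2 via (34.165,42.44): [(0, 36.1312) (46, 51.6546) (46, 71) (0, 71)]  |A|=1246.9272
4. ⊥bis P0·P3 via (22.37,60.55): [(0.4521, 36.2837) (46, 51.6546) (46, 71) (31.8087, 71)]  |A|=686.9056
5. canonical 4-gon: [(0.4521, 36.2837) (46, 51.6546) (46, 71) (31.8087, 71)]
6. shoelace: 686.9056

Area of P0's cell: 686.9056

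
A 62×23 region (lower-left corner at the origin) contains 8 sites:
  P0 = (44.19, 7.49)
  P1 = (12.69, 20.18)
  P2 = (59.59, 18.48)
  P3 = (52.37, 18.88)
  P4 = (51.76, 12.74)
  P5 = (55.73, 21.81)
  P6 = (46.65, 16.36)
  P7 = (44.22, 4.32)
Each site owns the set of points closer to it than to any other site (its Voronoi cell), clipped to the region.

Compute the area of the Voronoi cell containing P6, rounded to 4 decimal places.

1. box [0,62]×[0,23]: [(0, 0) (62, 0) (62, 23) (0, 23)]
2. ⊥bis P6·P0 via (45.42,11.925): [(62, 7.3267) (62, 23) (5.487, 23)]  |A|=442.8724
3. ⊥bis P6·P1 via (29.67,18.27): [(29.4544, 16.3529) (62, 7.3267) (62, 23) (30.2021, 23)]  |A|=360.7306
4. ⊥bis P6·P2 via (53.12,17.42): [(29.4544, 16.3529) (54.4296, 9.4263) (52.2058, 23) (30.2021, 23)]  |A|=234.9326
5. ⊥bis P6·P3 via (49.51,17.62): [(29.4544, 16.3529) (52.9375, 9.8401) (47.1398, 23) (30.2021, 23)]  |A|=191.9317
6. ⊥bis P6·P4 via (49.205,14.55): [(29.4544, 16.3529) (47.0292, 11.4787) (50.227, 15.9926) (47.1398, 23) (30.2021, 23)]  |A|=175.9771
7. ⊥bis P6·P5 via (51.19,19.085): [(29.4544, 16.3529) (47.0292, 11.4787) (50.227, 15.9926) (47.1398, 23) (30.2021, 23)]  |A|=175.9771
8. ⊥bis P6·P7 via (45.435,10.34): [(29.4544, 16.3529) (47.0292, 11.4787) (50.227, 15.9926) (47.1398, 23) (30.2021, 23)]  |A|=175.9771
9. canonical 5-gon: [(29.4544, 16.3529) (47.0292, 11.4787) (50.227, 15.9926) (47.1398, 23) (30.2021, 23)]
10. shoelace: 175.9771

Area of P6's cell: 175.9771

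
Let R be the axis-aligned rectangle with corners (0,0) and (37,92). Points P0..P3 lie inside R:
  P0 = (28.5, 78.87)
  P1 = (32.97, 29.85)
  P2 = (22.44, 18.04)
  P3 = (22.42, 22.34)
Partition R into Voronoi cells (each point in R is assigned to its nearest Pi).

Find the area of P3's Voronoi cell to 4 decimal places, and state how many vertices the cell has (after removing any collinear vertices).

Area of P3's cell: 663.2805 (4 vertices)

1. box [0,37]×[0,92]: [(0, 0) (37, 0) (37, 92) (0, 92)]
2. ⊥bis P3·P0 via (25.46,50.605): [(0, 53.3433) (0, 0) (37, 0) (37, 49.3638)]  |A|=1900.0822
3. ⊥bis P3·P1 via (27.695,26.095): [(8.9863, 52.3768) (0, 53.3433) (0, 0) (37, 0) (37, 13.0234)]  |A|=1391.0679
4. ⊥bis P3·P2 via (22.43,20.19): [(31.8672, 20.2339) (8.9863, 52.3768) (0, 53.3433) (0, 20.0857)]  |A|=663.2805
5. canonical 4-gon: [(31.8672, 20.2339) (8.9863, 52.3768) (0, 53.3433) (0, 20.0857)]
6. shoelace: 663.2805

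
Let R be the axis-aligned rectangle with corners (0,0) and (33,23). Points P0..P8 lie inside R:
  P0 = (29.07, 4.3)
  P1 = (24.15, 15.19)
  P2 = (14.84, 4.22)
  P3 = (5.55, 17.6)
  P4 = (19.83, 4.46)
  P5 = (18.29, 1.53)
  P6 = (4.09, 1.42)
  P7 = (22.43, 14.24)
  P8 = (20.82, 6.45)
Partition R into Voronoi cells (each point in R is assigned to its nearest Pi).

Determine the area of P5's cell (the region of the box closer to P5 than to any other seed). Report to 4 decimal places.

1. box [0,33]×[0,23]: [(0, 0) (33, 0) (33, 23) (0, 23)]
2. ⊥bis P5·P0 via (23.68,2.915): [(0, 0) (24.429, 0) (18.519, 23) (0, 23)]  |A|=493.9025
3. ⊥bis P5·P1 via (21.22,8.36): [(0, 17.4632) (0, 0) (24.429, 0) (22.4123, 7.8485)]  |A|=291.5606
4. ⊥bis P5·P2 via (16.565,2.875): [(20.9365, 8.4816) (14.3233, 0) (24.429, 0) (22.4123, 7.8485)]  |A|=48.0092
5. ⊥bis P5·P3 via (11.92,9.565): [(20.9365, 8.4816) (14.3233, 0) (24.429, 0) (22.4123, 7.8485)]  |A|=48.0092
6. ⊥bis P5·P4 via (19.06,2.995): [(17.3566, 3.8903) (14.3233, 0) (24.429, 0) (24.3776, 0.2001)]  |A|=20.2645
7. ⊥bis P5·P6 via (11.19,1.475): [(17.3566, 3.8903) (14.3233, 0) (24.429, 0) (24.3776, 0.2001)]  |A|=20.2645
8. ⊥bis P5·P7 via (20.36,7.885): [(17.3566, 3.8903) (14.3233, 0) (24.429, 0) (24.3776, 0.2001)]  |A|=20.2645
9. ⊥bis P5·P8 via (19.555,3.99): [(17.3566, 3.8903) (14.3233, 0) (24.429, 0) (24.3776, 0.2001)]  |A|=20.2645
10. canonical 4-gon: [(17.3566, 3.8903) (14.3233, 0) (24.429, 0) (24.3776, 0.2001)]
11. shoelace: 20.2645

Area of P5's cell: 20.2645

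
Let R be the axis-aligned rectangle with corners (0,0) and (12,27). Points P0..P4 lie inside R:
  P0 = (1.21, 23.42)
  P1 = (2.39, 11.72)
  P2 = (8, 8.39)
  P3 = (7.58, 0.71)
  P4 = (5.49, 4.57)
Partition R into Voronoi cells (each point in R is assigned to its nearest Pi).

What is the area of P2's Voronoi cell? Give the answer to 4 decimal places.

1. box [0,12]×[0,27]: [(0, 0) (12, 0) (12, 27) (0, 27)]
2. ⊥bis P2·P0 via (4.605,15.905): [(0, 13.8246) (0, 0) (12, 0) (12, 19.2458)]  |A|=198.4225
3. ⊥bis P2·P1 via (5.195,10.055): [(10.156, 18.4127) (0, 1.3031) (0, 0) (12, 0) (12, 19.2458)]  |A|=134.8379
4. ⊥bis P2·P3 via (7.79,4.55): [(10.156, 18.4127) (2.1117, 4.8605) (12, 4.3198) (12, 19.2458)]  |A|=82.9412
5. ⊥bis P2·P4 via (6.745,6.48): [(10.156, 18.4127) (4.1033, 8.2158) (9.8541, 4.4371) (12, 4.3198) (12, 19.2458)]  |A|=69.5307
6. canonical 5-gon: [(10.156, 18.4127) (4.1033, 8.2158) (9.8541, 4.4371) (12, 4.3198) (12, 19.2458)]
7. shoelace: 69.5307

Area of P2's cell: 69.5307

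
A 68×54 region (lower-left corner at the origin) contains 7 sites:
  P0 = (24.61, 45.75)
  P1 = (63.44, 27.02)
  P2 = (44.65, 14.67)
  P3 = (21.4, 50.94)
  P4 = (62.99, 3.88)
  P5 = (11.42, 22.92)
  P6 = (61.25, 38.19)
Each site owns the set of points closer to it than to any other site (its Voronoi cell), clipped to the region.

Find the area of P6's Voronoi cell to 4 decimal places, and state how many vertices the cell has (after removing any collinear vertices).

Area of P6's cell: 549.4516 (5 vertices)

1. box [0,68]×[0,54]: [(0, 0) (68, 0) (68, 54) (0, 54)]
2. ⊥bis P6·P0 via (42.93,41.97): [(34.2703, 0) (68, 0) (68, 54) (45.4122, 54)]  |A|=1520.5746
3. ⊥bis P6·P1 via (62.345,32.605): [(40.0977, 28.2432) (68, 33.7137) (68, 54) (45.4122, 54)]  |A|=573.912
4. ⊥bis P6·P2 via (52.95,26.43): [(41.4049, 34.5784) (48.1454, 29.821) (68, 33.7137) (68, 54) (45.4122, 54)]  |A|=549.4516
5. ⊥bis P6·P3 via (41.325,44.565): [(41.4049, 34.5784) (48.1454, 29.821) (68, 33.7137) (68, 54) (45.4122, 54)]  |A|=549.4516
6. ⊥bis P6·P4 via (62.12,21.035): [(41.4049, 34.5784) (48.1454, 29.821) (68, 33.7137) (68, 54) (45.4122, 54)]  |A|=549.4516
7. ⊥bis P6·P5 via (36.335,30.555): [(41.4049, 34.5784) (48.1454, 29.821) (68, 33.7137) (68, 54) (45.4122, 54)]  |A|=549.4516
8. canonical 5-gon: [(41.4049, 34.5784) (48.1454, 29.821) (68, 33.7137) (68, 54) (45.4122, 54)]
9. shoelace: 549.4516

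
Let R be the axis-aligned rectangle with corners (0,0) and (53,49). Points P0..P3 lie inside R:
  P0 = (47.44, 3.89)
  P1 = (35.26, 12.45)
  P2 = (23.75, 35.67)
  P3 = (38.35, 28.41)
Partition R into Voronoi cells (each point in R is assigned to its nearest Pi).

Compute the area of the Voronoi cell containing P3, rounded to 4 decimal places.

Area of P3's cell: 596.7660

1. box [0,53]×[0,49]: [(0, 0) (53, 0) (53, 49) (0, 49)]
2. ⊥bis P3·P0 via (42.895,16.15): [(0, 0.2481) (53, 19.8961) (53, 49) (0, 49)]  |A|=2063.1797
3. ⊥bis P3·P1 via (36.805,20.43): [(0, 27.5558) (48.3899, 18.1871) (53, 19.8961) (53, 49) (0, 49)]  |A|=1402.4707
4. ⊥bis P3·P2 via (31.05,32.04): [(26.2892, 22.466) (48.3899, 18.1871) (53, 19.8961) (53, 49) (39.4835, 49)]  |A|=596.766
5. canonical 5-gon: [(26.2892, 22.466) (48.3899, 18.1871) (53, 19.8961) (53, 49) (39.4835, 49)]
6. shoelace: 596.766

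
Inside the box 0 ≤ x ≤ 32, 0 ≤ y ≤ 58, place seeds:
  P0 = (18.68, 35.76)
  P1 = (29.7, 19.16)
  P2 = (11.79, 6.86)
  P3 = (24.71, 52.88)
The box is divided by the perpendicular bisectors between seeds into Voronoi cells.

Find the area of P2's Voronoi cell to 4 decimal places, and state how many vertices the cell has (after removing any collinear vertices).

1. box [0,32]×[0,58]: [(0, 0) (32, 0) (32, 58) (0, 58)]
2. ⊥bis P2·P0 via (15.235,21.31): [(0, 24.9422) (0, 0) (32, 0) (32, 17.3131)]  |A|=676.0838
3. ⊥bis P2·P1 via (20.745,13.01): [(15.0076, 21.3642) (0, 24.9422) (0, 0) (29.6798, 0)]  |A|=504.2041
4. ⊥bis P2·P3 via (18.25,29.87): [(15.0076, 21.3642) (0, 24.9422) (0, 0) (29.6798, 0)]  |A|=504.2041
5. canonical 4-gon: [(15.0076, 21.3642) (0, 24.9422) (0, 0) (29.6798, 0)]
6. shoelace: 504.2041

Area of P2's cell: 504.2041 (4 vertices)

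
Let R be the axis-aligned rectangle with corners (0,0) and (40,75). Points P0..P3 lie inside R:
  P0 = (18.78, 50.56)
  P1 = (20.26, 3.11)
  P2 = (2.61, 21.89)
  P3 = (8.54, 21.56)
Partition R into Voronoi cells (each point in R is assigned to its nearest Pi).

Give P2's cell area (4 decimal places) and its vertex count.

1. box [0,40]×[0,75]: [(0, 0) (40, 0) (40, 75) (0, 75)]
2. ⊥bis P2·P0 via (10.695,36.225): [(0, 42.257) (0, 0) (40, 0) (40, 19.6969)]  |A|=1239.0776
3. ⊥bis P2·P1 via (11.435,12.5): [(26.9338, 27.0662) (0, 42.257) (0, 1.753)]  |A|=545.4632
4. ⊥bis P2·P3 via (5.575,21.725): [(4.7099, 6.1796) (6.5132, 38.5836) (0, 42.257) (0, 1.753)]  |A|=204.2235
5. canonical 4-gon: [(4.7099, 6.1796) (6.5132, 38.5836) (0, 42.257) (0, 1.753)]
6. shoelace: 204.2235

Area of P2's cell: 204.2235 (4 vertices)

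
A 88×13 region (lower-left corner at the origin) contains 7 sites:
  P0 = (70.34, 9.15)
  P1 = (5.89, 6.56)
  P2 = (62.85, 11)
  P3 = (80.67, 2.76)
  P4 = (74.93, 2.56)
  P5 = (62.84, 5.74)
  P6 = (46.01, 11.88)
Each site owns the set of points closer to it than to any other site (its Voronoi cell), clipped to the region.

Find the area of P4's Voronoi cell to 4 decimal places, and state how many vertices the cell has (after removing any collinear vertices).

1. box [0,88]×[0,13]: [(0, 0) (88, 0) (88, 13) (0, 13)]
2. ⊥bis P4·P0 via (72.635,5.855): [(64.2288, 0) (88, 0) (88, 13) (82.8933, 13)]  |A|=187.7064
3. ⊥bis P4·P1 via (40.41,4.56): [(64.2288, 0) (88, 0) (88, 13) (82.8933, 13)]  |A|=187.7064
4. ⊥bis P4·P2 via (68.89,6.78): [(64.2288, 0) (88, 0) (88, 13) (82.8933, 13)]  |A|=187.7064
5. ⊥bis P4·P3 via (77.8,2.66): [(77.5689, 9.2915) (64.2288, 0) (77.8927, 0)]  |A|=63.4792
6. ⊥bis P4·P5 via (68.885,4.15): [(77.5689, 9.2915) (68.593, 3.0397) (67.7934, 0) (77.8927, 0)]  |A|=58.0615
7. ⊥bis P4·P6 via (60.47,7.22): [(77.5689, 9.2915) (68.593, 3.0397) (67.7934, 0) (77.8927, 0)]  |A|=58.0615
8. canonical 4-gon: [(77.5689, 9.2915) (68.593, 3.0397) (67.7934, 0) (77.8927, 0)]
9. shoelace: 58.0615

Area of P4's cell: 58.0615 (4 vertices)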